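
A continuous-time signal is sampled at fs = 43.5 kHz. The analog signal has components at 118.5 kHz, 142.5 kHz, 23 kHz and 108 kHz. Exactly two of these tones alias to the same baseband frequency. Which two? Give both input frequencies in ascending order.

fs/2 = 21.75 kHz.
118.5 kHz mod fs = 31.5 kHz.
31.5 kHz > fs/2 = 21.75 kHz, folds to fs − 31.5 kHz = 12 kHz.
142.5 kHz mod fs = 12 kHz.
12 kHz ≤ fs/2 = 21.75 kHz, appears at 12 kHz.
23 kHz > fs/2 = 21.75 kHz, folds to fs − 23 kHz = 20.5 kHz.
108 kHz mod fs = 21 kHz.
21 kHz ≤ fs/2 = 21.75 kHz, appears at 21 kHz.
118.5 kHz and 142.5 kHz both map to 12 kHz.

118.5 kHz, 142.5 kHz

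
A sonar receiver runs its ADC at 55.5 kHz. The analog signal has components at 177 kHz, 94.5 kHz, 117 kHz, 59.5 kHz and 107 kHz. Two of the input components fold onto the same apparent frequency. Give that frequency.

fs/2 = 27.75 kHz.
177 kHz mod fs = 10.5 kHz.
10.5 kHz ≤ fs/2 = 27.75 kHz, appears at 10.5 kHz.
94.5 kHz mod fs = 39 kHz.
39 kHz > fs/2 = 27.75 kHz, folds to fs − 39 kHz = 16.5 kHz.
117 kHz mod fs = 6 kHz.
6 kHz ≤ fs/2 = 27.75 kHz, appears at 6 kHz.
59.5 kHz mod fs = 4 kHz.
4 kHz ≤ fs/2 = 27.75 kHz, appears at 4 kHz.
107 kHz mod fs = 51.5 kHz.
51.5 kHz > fs/2 = 27.75 kHz, folds to fs − 51.5 kHz = 4 kHz.
59.5 kHz and 107 kHz both map to 4 kHz.

4 kHz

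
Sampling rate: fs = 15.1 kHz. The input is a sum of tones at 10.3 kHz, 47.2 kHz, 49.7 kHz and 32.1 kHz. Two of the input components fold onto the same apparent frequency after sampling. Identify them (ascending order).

fs/2 = 7.55 kHz.
10.3 kHz > fs/2 = 7.55 kHz, folds to fs − 10.3 kHz = 4.8 kHz.
47.2 kHz mod fs = 1.9 kHz.
1.9 kHz ≤ fs/2 = 7.55 kHz, appears at 1.9 kHz.
49.7 kHz mod fs = 4.4 kHz.
4.4 kHz ≤ fs/2 = 7.55 kHz, appears at 4.4 kHz.
32.1 kHz mod fs = 1.9 kHz.
1.9 kHz ≤ fs/2 = 7.55 kHz, appears at 1.9 kHz.
32.1 kHz and 47.2 kHz both map to 1.9 kHz.

32.1 kHz, 47.2 kHz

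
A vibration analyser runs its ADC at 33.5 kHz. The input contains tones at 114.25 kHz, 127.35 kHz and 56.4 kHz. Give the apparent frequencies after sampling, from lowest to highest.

fs/2 = 16.75 kHz.
114.25 kHz mod fs = 13.75 kHz.
13.75 kHz ≤ fs/2 = 16.75 kHz, appears at 13.75 kHz.
127.35 kHz mod fs = 26.85 kHz.
26.85 kHz > fs/2 = 16.75 kHz, folds to fs − 26.85 kHz = 6.65 kHz.
56.4 kHz mod fs = 22.9 kHz.
22.9 kHz > fs/2 = 16.75 kHz, folds to fs − 22.9 kHz = 10.6 kHz.
Distinct values: {6.65 kHz, 10.6 kHz, 13.75 kHz}.

6.65 kHz, 10.6 kHz, 13.75 kHz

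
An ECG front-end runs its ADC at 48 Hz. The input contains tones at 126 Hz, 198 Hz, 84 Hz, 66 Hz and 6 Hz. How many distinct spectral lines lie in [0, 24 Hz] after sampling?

3

fs/2 = 24 Hz.
126 Hz mod fs = 30 Hz.
30 Hz > fs/2 = 24 Hz, folds to fs − 30 Hz = 18 Hz.
198 Hz mod fs = 6 Hz.
6 Hz ≤ fs/2 = 24 Hz, appears at 6 Hz.
84 Hz mod fs = 36 Hz.
36 Hz > fs/2 = 24 Hz, folds to fs − 36 Hz = 12 Hz.
66 Hz mod fs = 18 Hz.
18 Hz ≤ fs/2 = 24 Hz, appears at 18 Hz.
6 Hz ≤ fs/2 = 24 Hz, passes unchanged.
Distinct values: {6 Hz, 12 Hz, 18 Hz} → 3.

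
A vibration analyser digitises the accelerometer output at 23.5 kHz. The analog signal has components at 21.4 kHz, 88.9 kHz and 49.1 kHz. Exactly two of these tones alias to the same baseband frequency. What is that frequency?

2.1 kHz

fs/2 = 11.75 kHz.
21.4 kHz > fs/2 = 11.75 kHz, folds to fs − 21.4 kHz = 2.1 kHz.
88.9 kHz mod fs = 18.4 kHz.
18.4 kHz > fs/2 = 11.75 kHz, folds to fs − 18.4 kHz = 5.1 kHz.
49.1 kHz mod fs = 2.1 kHz.
2.1 kHz ≤ fs/2 = 11.75 kHz, appears at 2.1 kHz.
21.4 kHz and 49.1 kHz both map to 2.1 kHz.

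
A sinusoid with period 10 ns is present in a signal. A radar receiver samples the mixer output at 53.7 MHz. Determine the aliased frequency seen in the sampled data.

7.4 MHz

T = 10 ns → f = 1/T = 100 MHz.
100 MHz mod fs = 46.3 MHz.
46.3 MHz > fs/2 = 26.85 MHz, folds to fs − 46.3 MHz = 7.4 MHz.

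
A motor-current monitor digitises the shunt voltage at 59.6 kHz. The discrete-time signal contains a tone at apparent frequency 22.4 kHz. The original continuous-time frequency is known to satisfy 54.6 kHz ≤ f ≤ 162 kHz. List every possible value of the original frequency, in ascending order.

82 kHz, 96.8 kHz, 141.6 kHz, 156.4 kHz

Frequencies that alias to 22.4 kHz are k·fs ± 22.4 kHz for integer k ≥ 0.
k=0: 22.4 kHz.
k=1: 37.2 kHz, 82 kHz.
k=2: 96.8 kHz, 141.6 kHz.
k=3: 156.4 kHz, 201.2 kHz.
k=4: 216 kHz, 260.8 kHz.
Within [54.6 kHz, 162 kHz]: 82 kHz, 96.8 kHz, 141.6 kHz, 156.4 kHz.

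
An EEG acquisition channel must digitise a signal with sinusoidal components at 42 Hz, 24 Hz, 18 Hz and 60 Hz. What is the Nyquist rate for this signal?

Highest-frequency component: 60 Hz.
Nyquist rate = 2 × 60 Hz = 120 Hz.

120 Hz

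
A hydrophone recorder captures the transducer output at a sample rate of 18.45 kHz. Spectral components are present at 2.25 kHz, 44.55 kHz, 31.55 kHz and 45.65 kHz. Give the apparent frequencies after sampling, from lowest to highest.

fs/2 = 9.225 kHz.
2.25 kHz ≤ fs/2 = 9.225 kHz, passes unchanged.
44.55 kHz mod fs = 7.65 kHz.
7.65 kHz ≤ fs/2 = 9.225 kHz, appears at 7.65 kHz.
31.55 kHz mod fs = 13.1 kHz.
13.1 kHz > fs/2 = 9.225 kHz, folds to fs − 13.1 kHz = 5.35 kHz.
45.65 kHz mod fs = 8.75 kHz.
8.75 kHz ≤ fs/2 = 9.225 kHz, appears at 8.75 kHz.
Distinct values: {2.25 kHz, 5.35 kHz, 7.65 kHz, 8.75 kHz}.

2.25 kHz, 5.35 kHz, 7.65 kHz, 8.75 kHz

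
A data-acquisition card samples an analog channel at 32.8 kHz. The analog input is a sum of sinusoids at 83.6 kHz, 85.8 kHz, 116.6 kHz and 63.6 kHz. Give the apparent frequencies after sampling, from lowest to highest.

fs/2 = 16.4 kHz.
83.6 kHz mod fs = 18 kHz.
18 kHz > fs/2 = 16.4 kHz, folds to fs − 18 kHz = 14.8 kHz.
85.8 kHz mod fs = 20.2 kHz.
20.2 kHz > fs/2 = 16.4 kHz, folds to fs − 20.2 kHz = 12.6 kHz.
116.6 kHz mod fs = 18.2 kHz.
18.2 kHz > fs/2 = 16.4 kHz, folds to fs − 18.2 kHz = 14.6 kHz.
63.6 kHz mod fs = 30.8 kHz.
30.8 kHz > fs/2 = 16.4 kHz, folds to fs − 30.8 kHz = 2 kHz.
Distinct values: {2 kHz, 12.6 kHz, 14.6 kHz, 14.8 kHz}.

2 kHz, 12.6 kHz, 14.6 kHz, 14.8 kHz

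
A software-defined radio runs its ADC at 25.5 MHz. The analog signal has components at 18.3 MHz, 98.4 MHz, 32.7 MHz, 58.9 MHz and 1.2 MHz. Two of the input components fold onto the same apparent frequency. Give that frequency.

7.2 MHz

fs/2 = 12.75 MHz.
18.3 MHz > fs/2 = 12.75 MHz, folds to fs − 18.3 MHz = 7.2 MHz.
98.4 MHz mod fs = 21.9 MHz.
21.9 MHz > fs/2 = 12.75 MHz, folds to fs − 21.9 MHz = 3.6 MHz.
32.7 MHz mod fs = 7.2 MHz.
7.2 MHz ≤ fs/2 = 12.75 MHz, appears at 7.2 MHz.
58.9 MHz mod fs = 7.9 MHz.
7.9 MHz ≤ fs/2 = 12.75 MHz, appears at 7.9 MHz.
1.2 MHz ≤ fs/2 = 12.75 MHz, passes unchanged.
18.3 MHz and 32.7 MHz both map to 7.2 MHz.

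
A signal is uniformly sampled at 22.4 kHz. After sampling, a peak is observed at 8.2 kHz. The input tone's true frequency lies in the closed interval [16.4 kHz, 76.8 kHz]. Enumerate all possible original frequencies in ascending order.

Frequencies that alias to 8.2 kHz are k·fs ± 8.2 kHz for integer k ≥ 0.
k=0: 8.2 kHz.
k=1: 14.2 kHz, 30.6 kHz.
k=2: 36.6 kHz, 53 kHz.
k=3: 59 kHz, 75.4 kHz.
k=4: 81.4 kHz, 97.8 kHz.
Within [16.4 kHz, 76.8 kHz]: 30.6 kHz, 36.6 kHz, 53 kHz, 59 kHz, 75.4 kHz.

30.6 kHz, 36.6 kHz, 53 kHz, 59 kHz, 75.4 kHz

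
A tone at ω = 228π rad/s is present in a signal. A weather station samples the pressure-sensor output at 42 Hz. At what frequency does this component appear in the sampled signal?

ω = 228π rad/s → f = ω/(2π) = 114 Hz.
114 Hz mod fs = 30 Hz.
30 Hz > fs/2 = 21 Hz, folds to fs − 30 Hz = 12 Hz.

12 Hz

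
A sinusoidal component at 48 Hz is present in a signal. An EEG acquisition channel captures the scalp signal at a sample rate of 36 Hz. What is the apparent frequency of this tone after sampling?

12 Hz

48 Hz mod fs = 12 Hz.
12 Hz ≤ fs/2 = 18 Hz, appears at 12 Hz.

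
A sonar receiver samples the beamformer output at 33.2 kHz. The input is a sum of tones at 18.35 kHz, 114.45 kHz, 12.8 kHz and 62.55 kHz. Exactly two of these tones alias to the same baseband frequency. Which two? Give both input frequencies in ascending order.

fs/2 = 16.6 kHz.
18.35 kHz > fs/2 = 16.6 kHz, folds to fs − 18.35 kHz = 14.85 kHz.
114.45 kHz mod fs = 14.85 kHz.
14.85 kHz ≤ fs/2 = 16.6 kHz, appears at 14.85 kHz.
12.8 kHz ≤ fs/2 = 16.6 kHz, passes unchanged.
62.55 kHz mod fs = 29.35 kHz.
29.35 kHz > fs/2 = 16.6 kHz, folds to fs − 29.35 kHz = 3.85 kHz.
18.35 kHz and 114.45 kHz both map to 14.85 kHz.

18.35 kHz, 114.45 kHz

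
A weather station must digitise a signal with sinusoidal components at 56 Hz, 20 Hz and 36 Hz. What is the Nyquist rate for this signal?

Highest-frequency component: 56 Hz.
Nyquist rate = 2 × 56 Hz = 112 Hz.

112 Hz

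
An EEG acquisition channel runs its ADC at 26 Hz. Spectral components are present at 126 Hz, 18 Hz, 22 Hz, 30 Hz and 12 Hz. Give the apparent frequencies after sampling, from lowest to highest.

4 Hz, 8 Hz, 12 Hz

fs/2 = 13 Hz.
126 Hz mod fs = 22 Hz.
22 Hz > fs/2 = 13 Hz, folds to fs − 22 Hz = 4 Hz.
18 Hz > fs/2 = 13 Hz, folds to fs − 18 Hz = 8 Hz.
22 Hz > fs/2 = 13 Hz, folds to fs − 22 Hz = 4 Hz.
30 Hz mod fs = 4 Hz.
4 Hz ≤ fs/2 = 13 Hz, appears at 4 Hz.
12 Hz ≤ fs/2 = 13 Hz, passes unchanged.
Distinct values: {4 Hz, 8 Hz, 12 Hz}.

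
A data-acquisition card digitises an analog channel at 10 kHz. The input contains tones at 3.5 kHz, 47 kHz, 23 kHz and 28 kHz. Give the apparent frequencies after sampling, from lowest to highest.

fs/2 = 5 kHz.
3.5 kHz ≤ fs/2 = 5 kHz, passes unchanged.
47 kHz mod fs = 7 kHz.
7 kHz > fs/2 = 5 kHz, folds to fs − 7 kHz = 3 kHz.
23 kHz mod fs = 3 kHz.
3 kHz ≤ fs/2 = 5 kHz, appears at 3 kHz.
28 kHz mod fs = 8 kHz.
8 kHz > fs/2 = 5 kHz, folds to fs − 8 kHz = 2 kHz.
Distinct values: {2 kHz, 3 kHz, 3.5 kHz}.

2 kHz, 3 kHz, 3.5 kHz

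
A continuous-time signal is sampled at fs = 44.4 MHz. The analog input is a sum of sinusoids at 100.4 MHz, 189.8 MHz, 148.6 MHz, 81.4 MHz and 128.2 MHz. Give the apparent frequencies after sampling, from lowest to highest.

5 MHz, 7.4 MHz, 11.6 MHz, 12.2 MHz, 15.4 MHz

fs/2 = 22.2 MHz.
100.4 MHz mod fs = 11.6 MHz.
11.6 MHz ≤ fs/2 = 22.2 MHz, appears at 11.6 MHz.
189.8 MHz mod fs = 12.2 MHz.
12.2 MHz ≤ fs/2 = 22.2 MHz, appears at 12.2 MHz.
148.6 MHz mod fs = 15.4 MHz.
15.4 MHz ≤ fs/2 = 22.2 MHz, appears at 15.4 MHz.
81.4 MHz mod fs = 37 MHz.
37 MHz > fs/2 = 22.2 MHz, folds to fs − 37 MHz = 7.4 MHz.
128.2 MHz mod fs = 39.4 MHz.
39.4 MHz > fs/2 = 22.2 MHz, folds to fs − 39.4 MHz = 5 MHz.
Distinct values: {5 MHz, 7.4 MHz, 11.6 MHz, 12.2 MHz, 15.4 MHz}.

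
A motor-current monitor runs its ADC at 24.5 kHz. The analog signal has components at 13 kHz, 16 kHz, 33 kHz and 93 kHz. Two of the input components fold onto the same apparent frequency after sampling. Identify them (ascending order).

16 kHz, 33 kHz

fs/2 = 12.25 kHz.
13 kHz > fs/2 = 12.25 kHz, folds to fs − 13 kHz = 11.5 kHz.
16 kHz > fs/2 = 12.25 kHz, folds to fs − 16 kHz = 8.5 kHz.
33 kHz mod fs = 8.5 kHz.
8.5 kHz ≤ fs/2 = 12.25 kHz, appears at 8.5 kHz.
93 kHz mod fs = 19.5 kHz.
19.5 kHz > fs/2 = 12.25 kHz, folds to fs − 19.5 kHz = 5 kHz.
16 kHz and 33 kHz both map to 8.5 kHz.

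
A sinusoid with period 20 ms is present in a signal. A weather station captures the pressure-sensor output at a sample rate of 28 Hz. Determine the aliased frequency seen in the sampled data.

6 Hz

T = 20 ms → f = 1/T = 50 Hz.
50 Hz mod fs = 22 Hz.
22 Hz > fs/2 = 14 Hz, folds to fs − 22 Hz = 6 Hz.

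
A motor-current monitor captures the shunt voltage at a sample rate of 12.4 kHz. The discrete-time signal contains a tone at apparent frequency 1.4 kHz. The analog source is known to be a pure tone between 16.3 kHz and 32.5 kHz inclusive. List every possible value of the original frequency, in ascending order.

Frequencies that alias to 1.4 kHz are k·fs ± 1.4 kHz for integer k ≥ 0.
k=0: 1.4 kHz.
k=1: 11 kHz, 13.8 kHz.
k=2: 23.4 kHz, 26.2 kHz.
k=3: 35.8 kHz, 38.6 kHz.
Within [16.3 kHz, 32.5 kHz]: 23.4 kHz, 26.2 kHz.

23.4 kHz, 26.2 kHz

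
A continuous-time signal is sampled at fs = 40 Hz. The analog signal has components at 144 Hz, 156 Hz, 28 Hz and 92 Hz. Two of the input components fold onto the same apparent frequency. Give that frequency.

fs/2 = 20 Hz.
144 Hz mod fs = 24 Hz.
24 Hz > fs/2 = 20 Hz, folds to fs − 24 Hz = 16 Hz.
156 Hz mod fs = 36 Hz.
36 Hz > fs/2 = 20 Hz, folds to fs − 36 Hz = 4 Hz.
28 Hz > fs/2 = 20 Hz, folds to fs − 28 Hz = 12 Hz.
92 Hz mod fs = 12 Hz.
12 Hz ≤ fs/2 = 20 Hz, appears at 12 Hz.
28 Hz and 92 Hz both map to 12 Hz.

12 Hz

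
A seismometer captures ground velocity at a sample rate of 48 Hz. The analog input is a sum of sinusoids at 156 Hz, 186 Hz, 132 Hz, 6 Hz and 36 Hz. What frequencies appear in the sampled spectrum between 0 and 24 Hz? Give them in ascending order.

6 Hz, 12 Hz

fs/2 = 24 Hz.
156 Hz mod fs = 12 Hz.
12 Hz ≤ fs/2 = 24 Hz, appears at 12 Hz.
186 Hz mod fs = 42 Hz.
42 Hz > fs/2 = 24 Hz, folds to fs − 42 Hz = 6 Hz.
132 Hz mod fs = 36 Hz.
36 Hz > fs/2 = 24 Hz, folds to fs − 36 Hz = 12 Hz.
6 Hz ≤ fs/2 = 24 Hz, passes unchanged.
36 Hz > fs/2 = 24 Hz, folds to fs − 36 Hz = 12 Hz.
Distinct values: {6 Hz, 12 Hz}.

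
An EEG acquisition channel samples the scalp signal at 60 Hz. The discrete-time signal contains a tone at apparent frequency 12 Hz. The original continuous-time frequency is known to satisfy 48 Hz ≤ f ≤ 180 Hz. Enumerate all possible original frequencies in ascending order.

Frequencies that alias to 12 Hz are k·fs ± 12 Hz for integer k ≥ 0.
k=0: 12 Hz.
k=1: 48 Hz, 72 Hz.
k=2: 108 Hz, 132 Hz.
k=3: 168 Hz, 192 Hz.
k=4: 228 Hz, 252 Hz.
Within [48 Hz, 180 Hz]: 48 Hz, 72 Hz, 108 Hz, 132 Hz, 168 Hz.

48 Hz, 72 Hz, 108 Hz, 132 Hz, 168 Hz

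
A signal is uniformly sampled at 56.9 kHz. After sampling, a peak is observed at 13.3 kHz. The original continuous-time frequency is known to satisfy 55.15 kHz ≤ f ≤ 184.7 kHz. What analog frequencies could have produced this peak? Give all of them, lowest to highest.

Frequencies that alias to 13.3 kHz are k·fs ± 13.3 kHz for integer k ≥ 0.
k=0: 13.3 kHz.
k=1: 43.6 kHz, 70.2 kHz.
k=2: 100.5 kHz, 127.1 kHz.
k=3: 157.4 kHz, 184 kHz.
k=4: 214.3 kHz, 240.9 kHz.
Within [55.15 kHz, 184.7 kHz]: 70.2 kHz, 100.5 kHz, 127.1 kHz, 157.4 kHz, 184 kHz.

70.2 kHz, 100.5 kHz, 127.1 kHz, 157.4 kHz, 184 kHz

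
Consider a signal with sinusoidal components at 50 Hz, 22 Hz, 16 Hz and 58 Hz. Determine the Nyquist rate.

Highest-frequency component: 58 Hz.
Nyquist rate = 2 × 58 Hz = 116 Hz.

116 Hz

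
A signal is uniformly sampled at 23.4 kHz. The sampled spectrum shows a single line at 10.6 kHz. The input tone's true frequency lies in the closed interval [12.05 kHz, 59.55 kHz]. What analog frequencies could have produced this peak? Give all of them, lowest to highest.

12.8 kHz, 34 kHz, 36.2 kHz, 57.4 kHz

Frequencies that alias to 10.6 kHz are k·fs ± 10.6 kHz for integer k ≥ 0.
k=0: 10.6 kHz.
k=1: 12.8 kHz, 34 kHz.
k=2: 36.2 kHz, 57.4 kHz.
k=3: 59.6 kHz, 80.8 kHz.
Within [12.05 kHz, 59.55 kHz]: 12.8 kHz, 34 kHz, 36.2 kHz, 57.4 kHz.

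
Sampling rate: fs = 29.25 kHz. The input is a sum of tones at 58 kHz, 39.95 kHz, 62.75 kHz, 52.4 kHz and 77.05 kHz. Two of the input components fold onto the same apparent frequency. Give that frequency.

10.7 kHz

fs/2 = 14.625 kHz.
58 kHz mod fs = 28.75 kHz.
28.75 kHz > fs/2 = 14.625 kHz, folds to fs − 28.75 kHz = 0.5 kHz.
39.95 kHz mod fs = 10.7 kHz.
10.7 kHz ≤ fs/2 = 14.625 kHz, appears at 10.7 kHz.
62.75 kHz mod fs = 4.25 kHz.
4.25 kHz ≤ fs/2 = 14.625 kHz, appears at 4.25 kHz.
52.4 kHz mod fs = 23.15 kHz.
23.15 kHz > fs/2 = 14.625 kHz, folds to fs − 23.15 kHz = 6.1 kHz.
77.05 kHz mod fs = 18.55 kHz.
18.55 kHz > fs/2 = 14.625 kHz, folds to fs − 18.55 kHz = 10.7 kHz.
39.95 kHz and 77.05 kHz both map to 10.7 kHz.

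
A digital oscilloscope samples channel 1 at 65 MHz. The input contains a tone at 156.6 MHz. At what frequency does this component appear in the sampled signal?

26.6 MHz

156.6 MHz mod fs = 26.6 MHz.
26.6 MHz ≤ fs/2 = 32.5 MHz, appears at 26.6 MHz.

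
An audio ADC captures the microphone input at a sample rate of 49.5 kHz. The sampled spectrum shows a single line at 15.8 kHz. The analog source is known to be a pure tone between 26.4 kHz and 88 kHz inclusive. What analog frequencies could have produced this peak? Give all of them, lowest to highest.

Frequencies that alias to 15.8 kHz are k·fs ± 15.8 kHz for integer k ≥ 0.
k=0: 15.8 kHz.
k=1: 33.7 kHz, 65.3 kHz.
k=2: 83.2 kHz, 114.8 kHz.
k=3: 132.7 kHz, 164.3 kHz.
Within [26.4 kHz, 88 kHz]: 33.7 kHz, 65.3 kHz, 83.2 kHz.

33.7 kHz, 65.3 kHz, 83.2 kHz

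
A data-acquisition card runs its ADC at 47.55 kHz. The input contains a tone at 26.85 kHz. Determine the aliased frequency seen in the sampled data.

20.7 kHz

26.85 kHz > fs/2 = 23.775 kHz, folds to fs − 26.85 kHz = 20.7 kHz.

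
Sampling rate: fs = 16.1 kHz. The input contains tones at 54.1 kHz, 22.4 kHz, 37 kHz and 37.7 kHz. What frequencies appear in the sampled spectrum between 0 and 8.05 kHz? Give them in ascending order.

4.8 kHz, 5.5 kHz, 5.8 kHz, 6.3 kHz

fs/2 = 8.05 kHz.
54.1 kHz mod fs = 5.8 kHz.
5.8 kHz ≤ fs/2 = 8.05 kHz, appears at 5.8 kHz.
22.4 kHz mod fs = 6.3 kHz.
6.3 kHz ≤ fs/2 = 8.05 kHz, appears at 6.3 kHz.
37 kHz mod fs = 4.8 kHz.
4.8 kHz ≤ fs/2 = 8.05 kHz, appears at 4.8 kHz.
37.7 kHz mod fs = 5.5 kHz.
5.5 kHz ≤ fs/2 = 8.05 kHz, appears at 5.5 kHz.
Distinct values: {4.8 kHz, 5.5 kHz, 5.8 kHz, 6.3 kHz}.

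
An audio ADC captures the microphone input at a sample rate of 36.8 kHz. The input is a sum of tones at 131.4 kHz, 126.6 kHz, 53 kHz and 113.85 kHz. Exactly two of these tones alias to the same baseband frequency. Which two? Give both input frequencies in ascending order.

fs/2 = 18.4 kHz.
131.4 kHz mod fs = 21 kHz.
21 kHz > fs/2 = 18.4 kHz, folds to fs − 21 kHz = 15.8 kHz.
126.6 kHz mod fs = 16.2 kHz.
16.2 kHz ≤ fs/2 = 18.4 kHz, appears at 16.2 kHz.
53 kHz mod fs = 16.2 kHz.
16.2 kHz ≤ fs/2 = 18.4 kHz, appears at 16.2 kHz.
113.85 kHz mod fs = 3.45 kHz.
3.45 kHz ≤ fs/2 = 18.4 kHz, appears at 3.45 kHz.
53 kHz and 126.6 kHz both map to 16.2 kHz.

53 kHz, 126.6 kHz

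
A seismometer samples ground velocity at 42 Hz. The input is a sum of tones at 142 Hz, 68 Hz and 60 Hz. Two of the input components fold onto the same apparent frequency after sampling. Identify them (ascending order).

fs/2 = 21 Hz.
142 Hz mod fs = 16 Hz.
16 Hz ≤ fs/2 = 21 Hz, appears at 16 Hz.
68 Hz mod fs = 26 Hz.
26 Hz > fs/2 = 21 Hz, folds to fs − 26 Hz = 16 Hz.
60 Hz mod fs = 18 Hz.
18 Hz ≤ fs/2 = 21 Hz, appears at 18 Hz.
68 Hz and 142 Hz both map to 16 Hz.

68 Hz, 142 Hz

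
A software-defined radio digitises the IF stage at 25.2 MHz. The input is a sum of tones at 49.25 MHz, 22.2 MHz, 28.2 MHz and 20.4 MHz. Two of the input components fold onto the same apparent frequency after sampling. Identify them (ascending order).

22.2 MHz, 28.2 MHz

fs/2 = 12.6 MHz.
49.25 MHz mod fs = 24.05 MHz.
24.05 MHz > fs/2 = 12.6 MHz, folds to fs − 24.05 MHz = 1.15 MHz.
22.2 MHz > fs/2 = 12.6 MHz, folds to fs − 22.2 MHz = 3 MHz.
28.2 MHz mod fs = 3 MHz.
3 MHz ≤ fs/2 = 12.6 MHz, appears at 3 MHz.
20.4 MHz > fs/2 = 12.6 MHz, folds to fs − 20.4 MHz = 4.8 MHz.
22.2 MHz and 28.2 MHz both map to 3 MHz.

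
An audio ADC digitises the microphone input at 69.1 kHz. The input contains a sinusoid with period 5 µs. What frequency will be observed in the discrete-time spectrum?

T = 5 µs → f = 1/T = 200 kHz.
200 kHz mod fs = 61.8 kHz.
61.8 kHz > fs/2 = 34.55 kHz, folds to fs − 61.8 kHz = 7.3 kHz.

7.3 kHz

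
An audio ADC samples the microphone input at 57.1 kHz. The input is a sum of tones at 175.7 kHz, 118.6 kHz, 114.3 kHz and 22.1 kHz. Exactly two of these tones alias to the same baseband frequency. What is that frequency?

fs/2 = 28.55 kHz.
175.7 kHz mod fs = 4.4 kHz.
4.4 kHz ≤ fs/2 = 28.55 kHz, appears at 4.4 kHz.
118.6 kHz mod fs = 4.4 kHz.
4.4 kHz ≤ fs/2 = 28.55 kHz, appears at 4.4 kHz.
114.3 kHz mod fs = 0.1 kHz.
0.1 kHz ≤ fs/2 = 28.55 kHz, appears at 0.1 kHz.
22.1 kHz ≤ fs/2 = 28.55 kHz, passes unchanged.
118.6 kHz and 175.7 kHz both map to 4.4 kHz.

4.4 kHz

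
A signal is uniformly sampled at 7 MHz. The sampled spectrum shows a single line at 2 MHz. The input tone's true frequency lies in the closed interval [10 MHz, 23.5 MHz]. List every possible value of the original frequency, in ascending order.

12 MHz, 16 MHz, 19 MHz, 23 MHz

Frequencies that alias to 2 MHz are k·fs ± 2 MHz for integer k ≥ 0.
k=0: 2 MHz.
k=1: 5 MHz, 9 MHz.
k=2: 12 MHz, 16 MHz.
k=3: 19 MHz, 23 MHz.
k=4: 26 MHz, 30 MHz.
Within [10 MHz, 23.5 MHz]: 12 MHz, 16 MHz, 19 MHz, 23 MHz.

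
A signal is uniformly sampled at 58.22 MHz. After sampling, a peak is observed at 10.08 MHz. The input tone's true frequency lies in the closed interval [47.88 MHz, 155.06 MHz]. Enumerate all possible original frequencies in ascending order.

Frequencies that alias to 10.08 MHz are k·fs ± 10.08 MHz for integer k ≥ 0.
k=0: 10.08 MHz.
k=1: 48.14 MHz, 68.3 MHz.
k=2: 106.36 MHz, 126.52 MHz.
k=3: 164.58 MHz, 184.74 MHz.
Within [47.88 MHz, 155.06 MHz]: 48.14 MHz, 68.3 MHz, 106.36 MHz, 126.52 MHz.

48.14 MHz, 68.3 MHz, 106.36 MHz, 126.52 MHz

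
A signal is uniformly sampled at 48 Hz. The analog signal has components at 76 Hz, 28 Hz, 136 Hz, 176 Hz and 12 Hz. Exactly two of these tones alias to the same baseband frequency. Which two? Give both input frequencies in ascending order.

28 Hz, 76 Hz

fs/2 = 24 Hz.
76 Hz mod fs = 28 Hz.
28 Hz > fs/2 = 24 Hz, folds to fs − 28 Hz = 20 Hz.
28 Hz > fs/2 = 24 Hz, folds to fs − 28 Hz = 20 Hz.
136 Hz mod fs = 40 Hz.
40 Hz > fs/2 = 24 Hz, folds to fs − 40 Hz = 8 Hz.
176 Hz mod fs = 32 Hz.
32 Hz > fs/2 = 24 Hz, folds to fs − 32 Hz = 16 Hz.
12 Hz ≤ fs/2 = 24 Hz, passes unchanged.
28 Hz and 76 Hz both map to 20 Hz.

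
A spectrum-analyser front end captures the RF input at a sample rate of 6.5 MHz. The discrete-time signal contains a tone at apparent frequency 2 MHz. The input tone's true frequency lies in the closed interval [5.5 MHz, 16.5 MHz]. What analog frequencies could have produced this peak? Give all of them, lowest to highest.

Frequencies that alias to 2 MHz are k·fs ± 2 MHz for integer k ≥ 0.
k=0: 2 MHz.
k=1: 4.5 MHz, 8.5 MHz.
k=2: 11 MHz, 15 MHz.
k=3: 17.5 MHz, 21.5 MHz.
Within [5.5 MHz, 16.5 MHz]: 8.5 MHz, 11 MHz, 15 MHz.

8.5 MHz, 11 MHz, 15 MHz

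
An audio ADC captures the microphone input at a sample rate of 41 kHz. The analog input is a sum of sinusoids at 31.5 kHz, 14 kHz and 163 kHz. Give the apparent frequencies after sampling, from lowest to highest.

fs/2 = 20.5 kHz.
31.5 kHz > fs/2 = 20.5 kHz, folds to fs − 31.5 kHz = 9.5 kHz.
14 kHz ≤ fs/2 = 20.5 kHz, passes unchanged.
163 kHz mod fs = 40 kHz.
40 kHz > fs/2 = 20.5 kHz, folds to fs − 40 kHz = 1 kHz.
Distinct values: {1 kHz, 9.5 kHz, 14 kHz}.

1 kHz, 9.5 kHz, 14 kHz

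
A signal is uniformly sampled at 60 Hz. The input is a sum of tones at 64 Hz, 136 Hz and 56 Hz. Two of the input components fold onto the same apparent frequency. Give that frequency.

fs/2 = 30 Hz.
64 Hz mod fs = 4 Hz.
4 Hz ≤ fs/2 = 30 Hz, appears at 4 Hz.
136 Hz mod fs = 16 Hz.
16 Hz ≤ fs/2 = 30 Hz, appears at 16 Hz.
56 Hz > fs/2 = 30 Hz, folds to fs − 56 Hz = 4 Hz.
56 Hz and 64 Hz both map to 4 Hz.

4 Hz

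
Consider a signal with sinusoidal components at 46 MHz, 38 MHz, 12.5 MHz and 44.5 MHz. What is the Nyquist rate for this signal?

Highest-frequency component: 46 MHz.
Nyquist rate = 2 × 46 MHz = 92 MHz.

92 MHz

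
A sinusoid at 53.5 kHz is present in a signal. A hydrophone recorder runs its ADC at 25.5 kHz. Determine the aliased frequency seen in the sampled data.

2.5 kHz

53.5 kHz mod fs = 2.5 kHz.
2.5 kHz ≤ fs/2 = 12.75 kHz, appears at 2.5 kHz.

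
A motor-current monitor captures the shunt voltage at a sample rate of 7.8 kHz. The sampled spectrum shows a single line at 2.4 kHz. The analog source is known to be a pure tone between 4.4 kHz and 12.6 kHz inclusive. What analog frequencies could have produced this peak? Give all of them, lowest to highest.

Frequencies that alias to 2.4 kHz are k·fs ± 2.4 kHz for integer k ≥ 0.
k=0: 2.4 kHz.
k=1: 5.4 kHz, 10.2 kHz.
k=2: 13.2 kHz, 18 kHz.
Within [4.4 kHz, 12.6 kHz]: 5.4 kHz, 10.2 kHz.

5.4 kHz, 10.2 kHz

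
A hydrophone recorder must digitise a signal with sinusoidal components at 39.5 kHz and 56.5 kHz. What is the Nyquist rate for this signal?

113 kHz

Highest-frequency component: 56.5 kHz.
Nyquist rate = 2 × 56.5 kHz = 113 kHz.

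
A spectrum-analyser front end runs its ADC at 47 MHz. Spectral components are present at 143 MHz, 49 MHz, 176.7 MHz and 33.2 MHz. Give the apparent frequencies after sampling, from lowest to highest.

fs/2 = 23.5 MHz.
143 MHz mod fs = 2 MHz.
2 MHz ≤ fs/2 = 23.5 MHz, appears at 2 MHz.
49 MHz mod fs = 2 MHz.
2 MHz ≤ fs/2 = 23.5 MHz, appears at 2 MHz.
176.7 MHz mod fs = 35.7 MHz.
35.7 MHz > fs/2 = 23.5 MHz, folds to fs − 35.7 MHz = 11.3 MHz.
33.2 MHz > fs/2 = 23.5 MHz, folds to fs − 33.2 MHz = 13.8 MHz.
Distinct values: {2 MHz, 11.3 MHz, 13.8 MHz}.

2 MHz, 11.3 MHz, 13.8 MHz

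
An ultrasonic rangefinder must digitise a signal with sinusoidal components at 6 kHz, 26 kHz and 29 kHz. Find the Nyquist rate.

58 kHz

Highest-frequency component: 29 kHz.
Nyquist rate = 2 × 29 kHz = 58 kHz.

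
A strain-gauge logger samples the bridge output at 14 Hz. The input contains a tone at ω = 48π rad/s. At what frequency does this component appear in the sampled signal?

4 Hz

ω = 48π rad/s → f = ω/(2π) = 24 Hz.
24 Hz mod fs = 10 Hz.
10 Hz > fs/2 = 7 Hz, folds to fs − 10 Hz = 4 Hz.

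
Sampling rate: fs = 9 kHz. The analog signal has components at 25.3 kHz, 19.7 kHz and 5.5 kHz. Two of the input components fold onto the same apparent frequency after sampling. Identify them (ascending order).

19.7 kHz, 25.3 kHz

fs/2 = 4.5 kHz.
25.3 kHz mod fs = 7.3 kHz.
7.3 kHz > fs/2 = 4.5 kHz, folds to fs − 7.3 kHz = 1.7 kHz.
19.7 kHz mod fs = 1.7 kHz.
1.7 kHz ≤ fs/2 = 4.5 kHz, appears at 1.7 kHz.
5.5 kHz > fs/2 = 4.5 kHz, folds to fs − 5.5 kHz = 3.5 kHz.
19.7 kHz and 25.3 kHz both map to 1.7 kHz.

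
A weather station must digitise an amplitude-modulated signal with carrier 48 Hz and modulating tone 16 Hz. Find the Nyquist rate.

AM sidebands sit at fc ± fm = 32 Hz and 64 Hz.
Highest-frequency component: 64 Hz.
Nyquist rate = 2 × 64 Hz = 128 Hz.

128 Hz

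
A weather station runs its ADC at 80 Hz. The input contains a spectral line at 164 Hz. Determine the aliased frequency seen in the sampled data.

164 Hz mod fs = 4 Hz.
4 Hz ≤ fs/2 = 40 Hz, appears at 4 Hz.

4 Hz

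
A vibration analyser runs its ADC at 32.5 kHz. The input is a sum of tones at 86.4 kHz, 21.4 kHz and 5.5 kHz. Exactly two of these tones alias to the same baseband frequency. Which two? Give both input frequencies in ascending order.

21.4 kHz, 86.4 kHz

fs/2 = 16.25 kHz.
86.4 kHz mod fs = 21.4 kHz.
21.4 kHz > fs/2 = 16.25 kHz, folds to fs − 21.4 kHz = 11.1 kHz.
21.4 kHz > fs/2 = 16.25 kHz, folds to fs − 21.4 kHz = 11.1 kHz.
5.5 kHz ≤ fs/2 = 16.25 kHz, passes unchanged.
21.4 kHz and 86.4 kHz both map to 11.1 kHz.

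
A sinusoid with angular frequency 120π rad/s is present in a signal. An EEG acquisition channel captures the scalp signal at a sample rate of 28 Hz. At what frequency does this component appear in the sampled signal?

4 Hz

ω = 120π rad/s → f = ω/(2π) = 60 Hz.
60 Hz mod fs = 4 Hz.
4 Hz ≤ fs/2 = 14 Hz, appears at 4 Hz.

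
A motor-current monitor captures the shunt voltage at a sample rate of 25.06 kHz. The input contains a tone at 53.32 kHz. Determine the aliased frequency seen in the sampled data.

3.2 kHz

53.32 kHz mod fs = 3.2 kHz.
3.2 kHz ≤ fs/2 = 12.53 kHz, appears at 3.2 kHz.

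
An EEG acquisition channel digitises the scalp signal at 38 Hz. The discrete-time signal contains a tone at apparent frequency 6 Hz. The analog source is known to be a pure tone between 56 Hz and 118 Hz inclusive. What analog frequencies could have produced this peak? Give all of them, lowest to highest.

Frequencies that alias to 6 Hz are k·fs ± 6 Hz for integer k ≥ 0.
k=0: 6 Hz.
k=1: 32 Hz, 44 Hz.
k=2: 70 Hz, 82 Hz.
k=3: 108 Hz, 120 Hz.
k=4: 146 Hz, 158 Hz.
Within [56 Hz, 118 Hz]: 70 Hz, 82 Hz, 108 Hz.

70 Hz, 82 Hz, 108 Hz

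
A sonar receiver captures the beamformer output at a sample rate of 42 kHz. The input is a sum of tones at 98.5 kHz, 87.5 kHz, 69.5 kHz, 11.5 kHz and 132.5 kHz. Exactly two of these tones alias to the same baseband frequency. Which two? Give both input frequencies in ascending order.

69.5 kHz, 98.5 kHz

fs/2 = 21 kHz.
98.5 kHz mod fs = 14.5 kHz.
14.5 kHz ≤ fs/2 = 21 kHz, appears at 14.5 kHz.
87.5 kHz mod fs = 3.5 kHz.
3.5 kHz ≤ fs/2 = 21 kHz, appears at 3.5 kHz.
69.5 kHz mod fs = 27.5 kHz.
27.5 kHz > fs/2 = 21 kHz, folds to fs − 27.5 kHz = 14.5 kHz.
11.5 kHz ≤ fs/2 = 21 kHz, passes unchanged.
132.5 kHz mod fs = 6.5 kHz.
6.5 kHz ≤ fs/2 = 21 kHz, appears at 6.5 kHz.
69.5 kHz and 98.5 kHz both map to 14.5 kHz.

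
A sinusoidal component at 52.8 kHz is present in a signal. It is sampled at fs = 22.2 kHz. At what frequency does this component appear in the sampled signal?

52.8 kHz mod fs = 8.4 kHz.
8.4 kHz ≤ fs/2 = 11.1 kHz, appears at 8.4 kHz.

8.4 kHz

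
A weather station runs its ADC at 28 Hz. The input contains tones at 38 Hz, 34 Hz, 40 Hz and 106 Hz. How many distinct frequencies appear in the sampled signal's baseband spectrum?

3

fs/2 = 14 Hz.
38 Hz mod fs = 10 Hz.
10 Hz ≤ fs/2 = 14 Hz, appears at 10 Hz.
34 Hz mod fs = 6 Hz.
6 Hz ≤ fs/2 = 14 Hz, appears at 6 Hz.
40 Hz mod fs = 12 Hz.
12 Hz ≤ fs/2 = 14 Hz, appears at 12 Hz.
106 Hz mod fs = 22 Hz.
22 Hz > fs/2 = 14 Hz, folds to fs − 22 Hz = 6 Hz.
Distinct values: {6 Hz, 10 Hz, 12 Hz} → 3.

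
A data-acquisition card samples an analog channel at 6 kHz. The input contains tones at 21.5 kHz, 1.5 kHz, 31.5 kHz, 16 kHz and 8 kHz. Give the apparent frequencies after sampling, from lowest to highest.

fs/2 = 3 kHz.
21.5 kHz mod fs = 3.5 kHz.
3.5 kHz > fs/2 = 3 kHz, folds to fs − 3.5 kHz = 2.5 kHz.
1.5 kHz ≤ fs/2 = 3 kHz, passes unchanged.
31.5 kHz mod fs = 1.5 kHz.
1.5 kHz ≤ fs/2 = 3 kHz, appears at 1.5 kHz.
16 kHz mod fs = 4 kHz.
4 kHz > fs/2 = 3 kHz, folds to fs − 4 kHz = 2 kHz.
8 kHz mod fs = 2 kHz.
2 kHz ≤ fs/2 = 3 kHz, appears at 2 kHz.
Distinct values: {1.5 kHz, 2 kHz, 2.5 kHz}.

1.5 kHz, 2 kHz, 2.5 kHz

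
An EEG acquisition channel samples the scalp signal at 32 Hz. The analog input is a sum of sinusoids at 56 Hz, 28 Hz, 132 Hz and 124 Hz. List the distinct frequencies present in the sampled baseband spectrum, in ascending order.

fs/2 = 16 Hz.
56 Hz mod fs = 24 Hz.
24 Hz > fs/2 = 16 Hz, folds to fs − 24 Hz = 8 Hz.
28 Hz > fs/2 = 16 Hz, folds to fs − 28 Hz = 4 Hz.
132 Hz mod fs = 4 Hz.
4 Hz ≤ fs/2 = 16 Hz, appears at 4 Hz.
124 Hz mod fs = 28 Hz.
28 Hz > fs/2 = 16 Hz, folds to fs − 28 Hz = 4 Hz.
Distinct values: {4 Hz, 8 Hz}.

4 Hz, 8 Hz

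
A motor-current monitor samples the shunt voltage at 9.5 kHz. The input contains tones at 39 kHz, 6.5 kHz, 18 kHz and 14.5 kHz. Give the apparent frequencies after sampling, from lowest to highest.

fs/2 = 4.75 kHz.
39 kHz mod fs = 1 kHz.
1 kHz ≤ fs/2 = 4.75 kHz, appears at 1 kHz.
6.5 kHz > fs/2 = 4.75 kHz, folds to fs − 6.5 kHz = 3 kHz.
18 kHz mod fs = 8.5 kHz.
8.5 kHz > fs/2 = 4.75 kHz, folds to fs − 8.5 kHz = 1 kHz.
14.5 kHz mod fs = 5 kHz.
5 kHz > fs/2 = 4.75 kHz, folds to fs − 5 kHz = 4.5 kHz.
Distinct values: {1 kHz, 3 kHz, 4.5 kHz}.

1 kHz, 3 kHz, 4.5 kHz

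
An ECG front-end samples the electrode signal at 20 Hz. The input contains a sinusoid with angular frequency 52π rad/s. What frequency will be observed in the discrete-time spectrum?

6 Hz

ω = 52π rad/s → f = ω/(2π) = 26 Hz.
26 Hz mod fs = 6 Hz.
6 Hz ≤ fs/2 = 10 Hz, appears at 6 Hz.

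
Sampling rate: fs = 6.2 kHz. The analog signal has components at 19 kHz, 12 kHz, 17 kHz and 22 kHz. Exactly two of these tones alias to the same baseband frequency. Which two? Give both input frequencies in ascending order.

12 kHz, 19 kHz

fs/2 = 3.1 kHz.
19 kHz mod fs = 0.4 kHz.
0.4 kHz ≤ fs/2 = 3.1 kHz, appears at 0.4 kHz.
12 kHz mod fs = 5.8 kHz.
5.8 kHz > fs/2 = 3.1 kHz, folds to fs − 5.8 kHz = 0.4 kHz.
17 kHz mod fs = 4.6 kHz.
4.6 kHz > fs/2 = 3.1 kHz, folds to fs − 4.6 kHz = 1.6 kHz.
22 kHz mod fs = 3.4 kHz.
3.4 kHz > fs/2 = 3.1 kHz, folds to fs − 3.4 kHz = 2.8 kHz.
12 kHz and 19 kHz both map to 0.4 kHz.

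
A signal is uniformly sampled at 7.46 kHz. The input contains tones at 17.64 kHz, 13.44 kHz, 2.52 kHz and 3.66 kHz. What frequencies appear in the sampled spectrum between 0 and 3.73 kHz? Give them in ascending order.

1.48 kHz, 2.52 kHz, 2.72 kHz, 3.66 kHz

fs/2 = 3.73 kHz.
17.64 kHz mod fs = 2.72 kHz.
2.72 kHz ≤ fs/2 = 3.73 kHz, appears at 2.72 kHz.
13.44 kHz mod fs = 5.98 kHz.
5.98 kHz > fs/2 = 3.73 kHz, folds to fs − 5.98 kHz = 1.48 kHz.
2.52 kHz ≤ fs/2 = 3.73 kHz, passes unchanged.
3.66 kHz ≤ fs/2 = 3.73 kHz, passes unchanged.
Distinct values: {1.48 kHz, 2.52 kHz, 2.72 kHz, 3.66 kHz}.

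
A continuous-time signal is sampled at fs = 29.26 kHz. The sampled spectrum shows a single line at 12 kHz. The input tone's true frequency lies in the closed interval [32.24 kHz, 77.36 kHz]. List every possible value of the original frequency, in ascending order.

41.26 kHz, 46.52 kHz, 70.52 kHz, 75.78 kHz

Frequencies that alias to 12 kHz are k·fs ± 12 kHz for integer k ≥ 0.
k=0: 12 kHz.
k=1: 17.26 kHz, 41.26 kHz.
k=2: 46.52 kHz, 70.52 kHz.
k=3: 75.78 kHz, 99.78 kHz.
k=4: 105.04 kHz, 129.04 kHz.
Within [32.24 kHz, 77.36 kHz]: 41.26 kHz, 46.52 kHz, 70.52 kHz, 75.78 kHz.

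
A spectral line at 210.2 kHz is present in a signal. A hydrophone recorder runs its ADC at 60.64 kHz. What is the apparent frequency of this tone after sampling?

28.28 kHz

210.2 kHz mod fs = 28.28 kHz.
28.28 kHz ≤ fs/2 = 30.32 kHz, appears at 28.28 kHz.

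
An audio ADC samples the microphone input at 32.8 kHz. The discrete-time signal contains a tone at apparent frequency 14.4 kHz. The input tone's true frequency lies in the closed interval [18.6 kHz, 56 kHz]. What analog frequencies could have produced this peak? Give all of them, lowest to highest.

Frequencies that alias to 14.4 kHz are k·fs ± 14.4 kHz for integer k ≥ 0.
k=0: 14.4 kHz.
k=1: 18.4 kHz, 47.2 kHz.
k=2: 51.2 kHz, 80 kHz.
k=3: 84 kHz, 112.8 kHz.
Within [18.6 kHz, 56 kHz]: 47.2 kHz, 51.2 kHz.

47.2 kHz, 51.2 kHz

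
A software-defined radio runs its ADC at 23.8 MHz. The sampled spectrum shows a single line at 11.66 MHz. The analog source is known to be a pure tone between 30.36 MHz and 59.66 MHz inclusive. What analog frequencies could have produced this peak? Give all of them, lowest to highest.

Frequencies that alias to 11.66 MHz are k·fs ± 11.66 MHz for integer k ≥ 0.
k=0: 11.66 MHz.
k=1: 12.14 MHz, 35.46 MHz.
k=2: 35.94 MHz, 59.26 MHz.
k=3: 59.74 MHz, 83.06 MHz.
Within [30.36 MHz, 59.66 MHz]: 35.46 MHz, 35.94 MHz, 59.26 MHz.

35.46 MHz, 35.94 MHz, 59.26 MHz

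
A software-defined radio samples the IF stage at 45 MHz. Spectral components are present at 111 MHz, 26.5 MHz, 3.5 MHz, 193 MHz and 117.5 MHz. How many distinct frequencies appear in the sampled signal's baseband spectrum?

5

fs/2 = 22.5 MHz.
111 MHz mod fs = 21 MHz.
21 MHz ≤ fs/2 = 22.5 MHz, appears at 21 MHz.
26.5 MHz > fs/2 = 22.5 MHz, folds to fs − 26.5 MHz = 18.5 MHz.
3.5 MHz ≤ fs/2 = 22.5 MHz, passes unchanged.
193 MHz mod fs = 13 MHz.
13 MHz ≤ fs/2 = 22.5 MHz, appears at 13 MHz.
117.5 MHz mod fs = 27.5 MHz.
27.5 MHz > fs/2 = 22.5 MHz, folds to fs − 27.5 MHz = 17.5 MHz.
Distinct values: {3.5 MHz, 13 MHz, 17.5 MHz, 18.5 MHz, 21 MHz} → 5.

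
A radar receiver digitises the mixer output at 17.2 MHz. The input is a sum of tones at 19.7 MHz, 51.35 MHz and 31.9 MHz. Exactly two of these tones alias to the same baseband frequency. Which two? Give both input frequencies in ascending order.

19.7 MHz, 31.9 MHz

fs/2 = 8.6 MHz.
19.7 MHz mod fs = 2.5 MHz.
2.5 MHz ≤ fs/2 = 8.6 MHz, appears at 2.5 MHz.
51.35 MHz mod fs = 16.95 MHz.
16.95 MHz > fs/2 = 8.6 MHz, folds to fs − 16.95 MHz = 0.25 MHz.
31.9 MHz mod fs = 14.7 MHz.
14.7 MHz > fs/2 = 8.6 MHz, folds to fs − 14.7 MHz = 2.5 MHz.
19.7 MHz and 31.9 MHz both map to 2.5 MHz.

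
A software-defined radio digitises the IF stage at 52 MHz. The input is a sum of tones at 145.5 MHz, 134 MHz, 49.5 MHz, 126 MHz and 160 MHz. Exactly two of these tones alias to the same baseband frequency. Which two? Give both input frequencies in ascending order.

fs/2 = 26 MHz.
145.5 MHz mod fs = 41.5 MHz.
41.5 MHz > fs/2 = 26 MHz, folds to fs − 41.5 MHz = 10.5 MHz.
134 MHz mod fs = 30 MHz.
30 MHz > fs/2 = 26 MHz, folds to fs − 30 MHz = 22 MHz.
49.5 MHz > fs/2 = 26 MHz, folds to fs − 49.5 MHz = 2.5 MHz.
126 MHz mod fs = 22 MHz.
22 MHz ≤ fs/2 = 26 MHz, appears at 22 MHz.
160 MHz mod fs = 4 MHz.
4 MHz ≤ fs/2 = 26 MHz, appears at 4 MHz.
126 MHz and 134 MHz both map to 22 MHz.

126 MHz, 134 MHz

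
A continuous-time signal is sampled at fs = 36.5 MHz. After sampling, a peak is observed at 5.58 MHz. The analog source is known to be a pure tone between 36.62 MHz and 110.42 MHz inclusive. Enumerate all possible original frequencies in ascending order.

Frequencies that alias to 5.58 MHz are k·fs ± 5.58 MHz for integer k ≥ 0.
k=0: 5.58 MHz.
k=1: 30.92 MHz, 42.08 MHz.
k=2: 67.42 MHz, 78.58 MHz.
k=3: 103.92 MHz, 115.08 MHz.
k=4: 140.42 MHz, 151.58 MHz.
Within [36.62 MHz, 110.42 MHz]: 42.08 MHz, 67.42 MHz, 78.58 MHz, 103.92 MHz.

42.08 MHz, 67.42 MHz, 78.58 MHz, 103.92 MHz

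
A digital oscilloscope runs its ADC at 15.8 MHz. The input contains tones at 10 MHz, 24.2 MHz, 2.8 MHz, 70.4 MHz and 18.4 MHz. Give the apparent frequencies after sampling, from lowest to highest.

2.6 MHz, 2.8 MHz, 5.8 MHz, 7.2 MHz, 7.4 MHz

fs/2 = 7.9 MHz.
10 MHz > fs/2 = 7.9 MHz, folds to fs − 10 MHz = 5.8 MHz.
24.2 MHz mod fs = 8.4 MHz.
8.4 MHz > fs/2 = 7.9 MHz, folds to fs − 8.4 MHz = 7.4 MHz.
2.8 MHz ≤ fs/2 = 7.9 MHz, passes unchanged.
70.4 MHz mod fs = 7.2 MHz.
7.2 MHz ≤ fs/2 = 7.9 MHz, appears at 7.2 MHz.
18.4 MHz mod fs = 2.6 MHz.
2.6 MHz ≤ fs/2 = 7.9 MHz, appears at 2.6 MHz.
Distinct values: {2.6 MHz, 2.8 MHz, 5.8 MHz, 7.2 MHz, 7.4 MHz}.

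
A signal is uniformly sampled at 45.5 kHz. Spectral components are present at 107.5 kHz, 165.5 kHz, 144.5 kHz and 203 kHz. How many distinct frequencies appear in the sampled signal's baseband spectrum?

3

fs/2 = 22.75 kHz.
107.5 kHz mod fs = 16.5 kHz.
16.5 kHz ≤ fs/2 = 22.75 kHz, appears at 16.5 kHz.
165.5 kHz mod fs = 29 kHz.
29 kHz > fs/2 = 22.75 kHz, folds to fs − 29 kHz = 16.5 kHz.
144.5 kHz mod fs = 8 kHz.
8 kHz ≤ fs/2 = 22.75 kHz, appears at 8 kHz.
203 kHz mod fs = 21 kHz.
21 kHz ≤ fs/2 = 22.75 kHz, appears at 21 kHz.
Distinct values: {8 kHz, 16.5 kHz, 21 kHz} → 3.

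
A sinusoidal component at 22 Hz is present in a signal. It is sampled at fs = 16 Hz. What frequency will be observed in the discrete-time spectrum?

22 Hz mod fs = 6 Hz.
6 Hz ≤ fs/2 = 8 Hz, appears at 6 Hz.

6 Hz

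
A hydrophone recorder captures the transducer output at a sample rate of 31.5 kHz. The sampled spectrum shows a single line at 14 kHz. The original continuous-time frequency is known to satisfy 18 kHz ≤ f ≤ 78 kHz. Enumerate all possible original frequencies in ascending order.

45.5 kHz, 49 kHz, 77 kHz

Frequencies that alias to 14 kHz are k·fs ± 14 kHz for integer k ≥ 0.
k=0: 14 kHz.
k=1: 17.5 kHz, 45.5 kHz.
k=2: 49 kHz, 77 kHz.
k=3: 80.5 kHz, 108.5 kHz.
Within [18 kHz, 78 kHz]: 45.5 kHz, 49 kHz, 77 kHz.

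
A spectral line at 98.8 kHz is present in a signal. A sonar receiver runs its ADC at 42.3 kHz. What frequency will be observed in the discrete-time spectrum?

98.8 kHz mod fs = 14.2 kHz.
14.2 kHz ≤ fs/2 = 21.15 kHz, appears at 14.2 kHz.

14.2 kHz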